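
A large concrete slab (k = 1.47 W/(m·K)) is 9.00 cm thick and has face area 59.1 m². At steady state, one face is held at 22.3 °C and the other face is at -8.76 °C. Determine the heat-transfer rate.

Q = kA·ΔT/L = 1.47 × 59.1 × |22.3 °C − -8.76 °C| / 0.0900 = 30000 W

Q = 30000 W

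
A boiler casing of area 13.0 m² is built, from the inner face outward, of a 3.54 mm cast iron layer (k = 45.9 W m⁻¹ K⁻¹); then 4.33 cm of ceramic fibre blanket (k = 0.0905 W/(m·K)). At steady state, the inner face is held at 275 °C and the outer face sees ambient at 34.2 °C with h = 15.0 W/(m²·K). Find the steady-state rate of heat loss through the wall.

Resistance network (inner→outer):
  R_cast iron = L/(kA) = 0.00354/(45.9·13.0) = 5.933×10^-6 K/W
  R_ceramic fibre blanket = L/(kA) = 0.0433/(0.0905·13.0) = 0.03680 K/W
  R_conv,out = 1/(hA) = 1/(15.0·13.0) = 0.005128 K/W
ΣR = 5.933×10^-6 + 0.03680 + 0.005128 = 0.04193 K/W
Q = ΔT/ΣR = (275 °C − 34.2 °C)/0.04193 = 5740 W

Q = 5.74 kW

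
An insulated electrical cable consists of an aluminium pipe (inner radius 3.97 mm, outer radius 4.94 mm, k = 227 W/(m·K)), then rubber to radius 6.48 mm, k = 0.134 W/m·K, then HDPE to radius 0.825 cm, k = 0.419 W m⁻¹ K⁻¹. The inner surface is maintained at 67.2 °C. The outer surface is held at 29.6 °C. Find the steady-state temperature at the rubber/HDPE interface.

Treat each layer as a resistance in series:
  R'_aluminium = ln(0.00494/0.00397)/(2πk) = 0.2186/(2π·227) = 1.533×10^-4 m·K/W
  R'_rubber = ln(0.00648/0.00494)/(2πk) = 0.2714/(2π·0.134) = 0.3223 m·K/W
  R'_HDPE = ln(0.00825/0.00648)/(2πk) = 0.2415/(2π·0.419) = 0.09173 m·K/W
ΣR = 1.533×10^-4 + 0.3223 + 0.09173 = 0.4142 m·K/W
Q' = ΔT/ΣR = (67.2 °C − 29.6 °C)/0.4142 = 90.78 W/m
From the inner boundary to the rubber/HDPE interface, ΣR_partial = 0.3225 m·K/W.
T_interface = T_in − Q'·ΣR_partial = 67.2 °C − (90.78)(0.3225) = 37.9 °C

T = 37.9 °C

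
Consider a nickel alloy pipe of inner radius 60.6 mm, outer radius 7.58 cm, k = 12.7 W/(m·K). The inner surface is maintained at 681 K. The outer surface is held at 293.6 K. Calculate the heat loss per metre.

Q' = 1.38×10^5 W/m

Q' = 2πk·ΔT/ln(r₂/r₁) = 2π × 12.7 × 387.4 / ln(0.0758/0.0606) = 1.38×10^5 W/m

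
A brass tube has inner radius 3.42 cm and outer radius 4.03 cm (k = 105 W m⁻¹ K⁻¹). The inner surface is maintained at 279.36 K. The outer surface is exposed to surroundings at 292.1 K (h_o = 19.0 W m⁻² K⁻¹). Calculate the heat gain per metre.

Series thermal resistances, inner to outer:
  R'_brass = ln(0.0403/0.0342)/(2πk) = 0.1641/(2π·105) = 2.488×10^-4 m·K/W
  R'_conv,out = 1/(2πr h) = 1/(2π·0.0403·19.0) = 0.2079 m·K/W
ΣR = 2.488×10^-4 + 0.2079 = 0.2081 m·K/W
Q' = ΔT/ΣR = (279.36 K − 292.1 K)/0.2081 = -61.2 W/m
(Negative Q' ⇒ heat flows inward; heat gain = 61.2 W/m.)

Q' = 61.2 W/m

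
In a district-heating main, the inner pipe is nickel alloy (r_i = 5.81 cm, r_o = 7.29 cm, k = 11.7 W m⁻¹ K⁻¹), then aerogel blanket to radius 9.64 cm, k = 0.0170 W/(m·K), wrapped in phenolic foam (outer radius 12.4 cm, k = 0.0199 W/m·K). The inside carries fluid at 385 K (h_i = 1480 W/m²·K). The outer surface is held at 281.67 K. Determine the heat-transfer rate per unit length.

Q' = 22.3 W/m

Treat each layer as a resistance in series:
  R'_conv,in = 1/(2πr h) = 1/(2π·0.0581·1480) = 0.001851 m·K/W
  R'_nickel alloy = ln(0.0729/0.0581)/(2πk) = 0.2269/(2π·11.7) = 0.003087 m·K/W
  R'_aerogel blanket = ln(0.0964/0.0729)/(2πk) = 0.2794/(2π·0.0170) = 2.616 m·K/W
  R'_phenolic foam = ln(0.124/0.0964)/(2πk) = 0.2518/(2π·0.0199) = 2.014 m·K/W
ΣR = 0.001851 + 0.003087 + 2.616 + 2.014 = 4.635 m·K/W
Q' = ΔT/ΣR = (385 K − 281.67 K)/4.635 = 22.3 W/m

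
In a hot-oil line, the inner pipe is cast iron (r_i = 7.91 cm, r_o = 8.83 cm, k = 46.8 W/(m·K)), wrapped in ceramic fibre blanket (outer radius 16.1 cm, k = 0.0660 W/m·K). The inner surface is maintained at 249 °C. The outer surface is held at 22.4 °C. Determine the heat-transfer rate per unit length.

Series thermal resistances, inner to outer:
  R'_cast iron = ln(0.0883/0.0791)/(2πk) = 0.1100/(2π·46.8) = 3.742×10^-4 m·K/W
  R'_ceramic fibre blanket = ln(0.161/0.0883)/(2πk) = 0.6007/(2π·0.0660) = 1.448 m·K/W
ΣR = 3.742×10^-4 + 1.448 = 1.448 m·K/W
Q' = ΔT/ΣR = (249 °C − 22.4 °C)/1.448 = 156 W/m

Q' = 156 W/m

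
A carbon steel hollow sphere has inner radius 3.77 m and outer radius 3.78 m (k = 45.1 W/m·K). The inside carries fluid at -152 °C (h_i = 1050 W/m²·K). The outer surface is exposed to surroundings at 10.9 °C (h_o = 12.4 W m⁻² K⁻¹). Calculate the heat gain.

Resistance network (inner→outer):
  R_conv,in = 1/(4πr²h) = 1/(4π·3.77²·1050) = 5.332×10^-6 K/W
  R_carbon steel = (1/3.77 − 1/3.78)/(4πk) = 7.017×10^-4/(4π·45.1) = 1.238×10^-6 K/W
  R_conv,out = 1/(4πr²h) = 1/(4π·3.78²·12.4) = 4.491×10^-4 K/W
ΣR = 5.332×10^-6 + 1.238×10^-6 + 4.491×10^-4 = 4.557×10^-4 K/W
Q = ΔT/ΣR = (-152 °C − 10.9 °C)/4.557×10^-4 = -3.57×10^5 W
(Negative Q ⇒ heat flows inward; heat gain = 3.57×10^5 W.)

Q = 357 kW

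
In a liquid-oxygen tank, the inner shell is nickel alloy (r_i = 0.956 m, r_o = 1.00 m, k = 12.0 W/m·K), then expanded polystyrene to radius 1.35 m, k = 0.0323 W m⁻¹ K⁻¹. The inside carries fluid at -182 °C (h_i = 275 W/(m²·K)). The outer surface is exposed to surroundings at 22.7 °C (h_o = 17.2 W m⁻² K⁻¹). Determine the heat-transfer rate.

Series thermal resistances, inner to outer:
  R_conv,in = 1/(4πr²h) = 1/(4π·0.956²·275) = 3.166×10^-4 K/W
  R_nickel alloy = (1/0.956 − 1/1.00)/(4πk) = 0.04603/(4π·12.0) = 3.052×10^-4 K/W
  R_expanded polystyrene = (1/1.00 − 1/1.35)/(4πk) = 0.2593/(4π·0.0323) = 0.6387 K/W
  R_conv,out = 1/(4πr²h) = 1/(4π·1.35²·17.2) = 0.002539 K/W
ΣR = 3.166×10^-4 + 3.052×10^-4 + 0.6387 + 0.002539 = 0.6419 K/W
Q = ΔT/ΣR = (-182 °C − 22.7 °C)/0.6419 = -319 W
(Negative Q ⇒ heat flows inward; heat gain = 319 W.)

Q = 319 W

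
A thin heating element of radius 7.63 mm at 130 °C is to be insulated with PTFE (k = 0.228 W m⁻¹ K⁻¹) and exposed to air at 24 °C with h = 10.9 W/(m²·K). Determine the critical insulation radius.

r_cr = 2.09 cm

For a cylinder, r_cr = k_ins/h = 0.228/10.9 = 0.0209 m = 2.09 cm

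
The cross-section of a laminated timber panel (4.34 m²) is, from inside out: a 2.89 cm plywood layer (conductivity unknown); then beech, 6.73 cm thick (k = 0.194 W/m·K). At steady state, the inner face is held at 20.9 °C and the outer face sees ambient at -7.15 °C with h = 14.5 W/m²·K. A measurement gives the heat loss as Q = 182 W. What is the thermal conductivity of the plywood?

ΣR = ΔT/Q = |20.9 − -7.15|/182 = 0.1541 K/W
Known resistances:
  R_beech = L/(kA) = 0.0673/(0.194·4.34) = 0.07993 K/W
  R_conv,out = 1/(hA) = 1/(14.5·4.34) = 0.01589 K/W
R_plywood = ΣR − ΣR_known = 0.1541 − 0.09582 = 0.05828 K/W
L/(kA) = 0.05828 ⇒ k = 0.0289/(0.05828·4.34) = 0.114 W/m·K

k = 0.114 W/m·K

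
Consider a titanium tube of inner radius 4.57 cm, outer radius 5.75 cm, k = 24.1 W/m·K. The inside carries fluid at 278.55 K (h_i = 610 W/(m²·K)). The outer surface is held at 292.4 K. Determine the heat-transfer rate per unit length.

Resistance network (inner→outer):
  R'_conv,in = 1/(2πr h) = 1/(2π·0.0457·610) = 0.005709 m·K/W
  R'_titanium = ln(0.0575/0.0457)/(2πk) = 0.2297/(2π·24.1) = 0.001517 m·K/W
ΣR = 0.005709 + 0.001517 = 0.007226 m·K/W
Q' = ΔT/ΣR = (278.55 K − 292.4 K)/0.007226 = -1920 W/m
(Negative Q' ⇒ heat flows inward; heat gain = 1920 W/m.)

Q' = 1920 W/m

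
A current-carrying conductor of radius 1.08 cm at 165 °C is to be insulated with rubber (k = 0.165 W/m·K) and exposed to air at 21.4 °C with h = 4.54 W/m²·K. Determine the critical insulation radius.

r_cr = 3.63 cm

For a cylinder, r_cr = k_ins/h = 0.165/4.54 = 0.0363 m = 3.63 cm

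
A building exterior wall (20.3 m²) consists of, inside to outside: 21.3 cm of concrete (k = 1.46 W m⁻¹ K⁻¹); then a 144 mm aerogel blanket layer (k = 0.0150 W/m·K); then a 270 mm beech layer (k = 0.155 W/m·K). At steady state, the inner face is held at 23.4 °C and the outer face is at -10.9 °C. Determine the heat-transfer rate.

Series thermal resistances, inner to outer:
  R_concrete = L/(kA) = 0.213/(1.46·20.3) = 0.007187 K/W
  R_aerogel blanket = L/(kA) = 0.144/(0.0150·20.3) = 0.4729 K/W
  R_beech = L/(kA) = 0.270/(0.155·20.3) = 0.08581 K/W
ΣR = 0.007187 + 0.4729 + 0.08581 = 0.5659 K/W
Q = ΔT/ΣR = (23.4 °C − -10.9 °C)/0.5659 = 60.6 W

Q = 60.6 W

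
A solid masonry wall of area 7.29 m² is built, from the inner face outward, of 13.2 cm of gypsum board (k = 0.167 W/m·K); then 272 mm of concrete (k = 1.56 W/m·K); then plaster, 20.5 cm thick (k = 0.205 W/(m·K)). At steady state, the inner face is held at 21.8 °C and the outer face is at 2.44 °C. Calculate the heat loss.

Q = 71.8 W

Series thermal resistances, inner to outer:
  R_gypsum board = L/(kA) = 0.132/(0.167·7.29) = 0.1084 K/W
  R_concrete = L/(kA) = 0.272/(1.56·7.29) = 0.02392 K/W
  R_plaster = L/(kA) = 0.205/(0.205·7.29) = 0.1372 K/W
ΣR = 0.1084 + 0.02392 + 0.1372 = 0.2695 K/W
Q = ΔT/ΣR = (21.8 °C − 2.44 °C)/0.2695 = 71.8 W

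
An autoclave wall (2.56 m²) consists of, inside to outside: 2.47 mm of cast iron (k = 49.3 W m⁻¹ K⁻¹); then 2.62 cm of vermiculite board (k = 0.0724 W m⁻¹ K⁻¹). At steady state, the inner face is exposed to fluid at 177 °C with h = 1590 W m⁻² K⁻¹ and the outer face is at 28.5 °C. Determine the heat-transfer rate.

Q = 1050 W

Treat each layer as a resistance in series:
  R_conv,in = 1/(hA) = 1/(1590·2.56) = 2.457×10^-4 K/W
  R_cast iron = L/(kA) = 0.00247/(49.3·2.56) = 1.957×10^-5 K/W
  R_vermiculite board = L/(kA) = 0.0262/(0.0724·2.56) = 0.1414 K/W
ΣR = 2.457×10^-4 + 1.957×10^-5 + 0.1414 = 0.1417 K/W
Q = ΔT/ΣR = (177 °C − 28.5 °C)/0.1417 = 1050 W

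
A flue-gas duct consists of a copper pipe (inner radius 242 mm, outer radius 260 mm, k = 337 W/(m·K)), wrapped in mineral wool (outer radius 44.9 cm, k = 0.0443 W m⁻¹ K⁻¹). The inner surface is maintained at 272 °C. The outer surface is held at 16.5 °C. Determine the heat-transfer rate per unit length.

Series thermal resistances, inner to outer:
  R'_copper = ln(0.260/0.242)/(2πk) = 0.07174/(2π·337) = 3.388×10^-5 m·K/W
  R'_mineral wool = ln(0.449/0.260)/(2πk) = 0.5463/(2π·0.0443) = 1.963 m·K/W
ΣR = 3.388×10^-5 + 1.963 = 1.963 m·K/W
Q' = ΔT/ΣR = (272 °C − 16.5 °C)/1.963 = 130 W/m

Q' = 130 W/m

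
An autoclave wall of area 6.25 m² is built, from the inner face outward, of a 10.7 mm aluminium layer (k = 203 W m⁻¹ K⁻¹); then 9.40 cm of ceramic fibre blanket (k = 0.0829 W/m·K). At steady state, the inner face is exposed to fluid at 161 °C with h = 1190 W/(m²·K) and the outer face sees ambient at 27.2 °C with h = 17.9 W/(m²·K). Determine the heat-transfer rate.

Series thermal resistances, inner to outer:
  R_conv,in = 1/(hA) = 1/(1190·6.25) = 1.345×10^-4 K/W
  R_aluminium = L/(kA) = 0.0107/(203·6.25) = 8.433×10^-6 K/W
  R_ceramic fibre blanket = L/(kA) = 0.0940/(0.0829·6.25) = 0.1814 K/W
  R_conv,out = 1/(hA) = 1/(17.9·6.25) = 0.008939 K/W
ΣR = 1.345×10^-4 + 8.433×10^-6 + 0.1814 + 0.008939 = 0.1905 K/W
Q = ΔT/ΣR = (161 °C − 27.2 °C)/0.1905 = 702 W

Q = 702 W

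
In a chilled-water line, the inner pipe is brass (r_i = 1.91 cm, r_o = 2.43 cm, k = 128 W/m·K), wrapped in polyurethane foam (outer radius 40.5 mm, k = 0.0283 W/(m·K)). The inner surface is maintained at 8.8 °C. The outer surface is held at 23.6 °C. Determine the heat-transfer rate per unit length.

Treat each layer as a resistance in series:
  R'_brass = ln(0.0243/0.0191)/(2πk) = 0.2408/(2π·128) = 2.994×10^-4 m·K/W
  R'_polyurethane foam = ln(0.0405/0.0243)/(2πk) = 0.5108/(2π·0.0283) = 2.873 m·K/W
ΣR = 2.994×10^-4 + 2.873 = 2.873 m·K/W
Q' = ΔT/ΣR = (8.8 °C − 23.6 °C)/2.873 = -5.15 W/m
(Negative Q' ⇒ heat flows inward; heat gain = 5.15 W/m.)

Q' = 5.15 W/m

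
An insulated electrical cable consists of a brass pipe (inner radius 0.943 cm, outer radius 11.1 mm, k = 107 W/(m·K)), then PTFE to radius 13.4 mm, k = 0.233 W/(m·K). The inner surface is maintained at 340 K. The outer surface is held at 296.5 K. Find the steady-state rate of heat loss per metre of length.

Resistance network (inner→outer):
  R'_brass = ln(0.0111/0.00943)/(2πk) = 0.1630/(2π·107) = 2.425×10^-4 m·K/W
  R'_PTFE = ln(0.0134/0.0111)/(2πk) = 0.1883/(2π·0.233) = 0.1286 m·K/W
ΣR = 2.425×10^-4 + 0.1286 = 0.1288 m·K/W
Q' = ΔT/ΣR = (340 K − 296.5 K)/0.1288 = 338 W/m

Q' = 338 W/m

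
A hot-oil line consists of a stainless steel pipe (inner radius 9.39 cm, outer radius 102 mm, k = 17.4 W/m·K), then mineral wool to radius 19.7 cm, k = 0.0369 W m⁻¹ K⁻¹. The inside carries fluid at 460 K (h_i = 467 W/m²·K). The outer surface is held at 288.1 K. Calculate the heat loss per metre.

Resistance network (inner→outer):
  R'_conv,in = 1/(2πr h) = 1/(2π·0.0939·467) = 0.003629 m·K/W
  R'_stainless steel = ln(0.102/0.0939)/(2πk) = 0.08274/(2π·17.4) = 7.568×10^-4 m·K/W
  R'_mineral wool = ln(0.197/0.102)/(2πk) = 0.6582/(2π·0.0369) = 2.839 m·K/W
ΣR = 0.003629 + 7.568×10^-4 + 2.839 = 2.843 m·K/W
Q' = ΔT/ΣR = (460 K − 288.1 K)/2.843 = 60.5 W/m

Q' = 60.5 W/m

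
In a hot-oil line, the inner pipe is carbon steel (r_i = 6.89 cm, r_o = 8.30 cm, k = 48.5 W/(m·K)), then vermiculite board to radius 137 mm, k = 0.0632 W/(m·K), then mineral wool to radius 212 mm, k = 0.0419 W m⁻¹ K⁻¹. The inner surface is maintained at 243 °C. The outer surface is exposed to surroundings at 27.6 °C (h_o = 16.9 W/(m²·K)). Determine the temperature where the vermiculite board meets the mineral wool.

Series thermal resistances, inner to outer:
  R'_carbon steel = ln(0.0830/0.0689)/(2πk) = 0.1862/(2π·48.5) = 6.110×10^-4 m·K/W
  R'_vermiculite board = ln(0.137/0.0830)/(2πk) = 0.5011/(2π·0.0632) = 1.262 m·K/W
  R'_mineral wool = ln(0.212/0.137)/(2πk) = 0.4366/(2π·0.0419) = 1.658 m·K/W
  R'_conv,out = 1/(2πr h) = 1/(2π·0.212·16.9) = 0.04442 m·K/W
ΣR = 6.110×10^-4 + 1.262 + 1.658 + 0.04442 = 2.965 m·K/W
Q' = ΔT/ΣR = (243 °C − 27.6 °C)/2.965 = 72.65 W/m
From the inner boundary to the vermiculite board/mineral wool interface, ΣR_partial = 1.263 m·K/W.
T_interface = T_in − Q'·ΣR_partial = 243 °C − (72.65)(1.263) = 151 °C

T = 151 °C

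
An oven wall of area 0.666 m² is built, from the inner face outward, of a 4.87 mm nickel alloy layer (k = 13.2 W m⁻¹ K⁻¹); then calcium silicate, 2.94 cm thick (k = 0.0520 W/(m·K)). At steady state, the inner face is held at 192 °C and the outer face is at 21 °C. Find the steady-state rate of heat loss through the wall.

Series thermal resistances, inner to outer:
  R_nickel alloy = L/(kA) = 0.00487/(13.2·0.666) = 5.540×10^-4 K/W
  R_calcium silicate = L/(kA) = 0.0294/(0.0520·0.666) = 0.8489 K/W
ΣR = 5.540×10^-4 + 0.8489 = 0.8495 K/W
Q = ΔT/ΣR = (192 °C − 21 °C)/0.8495 = 201 W

Q = 201 W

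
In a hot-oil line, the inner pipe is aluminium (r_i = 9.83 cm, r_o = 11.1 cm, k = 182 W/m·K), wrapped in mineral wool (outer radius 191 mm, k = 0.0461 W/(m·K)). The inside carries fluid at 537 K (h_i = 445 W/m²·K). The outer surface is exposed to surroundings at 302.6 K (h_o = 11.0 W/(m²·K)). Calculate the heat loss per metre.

Q' = 120 W/m

Resistance network (inner→outer):
  R'_conv,in = 1/(2πr h) = 1/(2π·0.0983·445) = 0.003638 m·K/W
  R'_aluminium = ln(0.111/0.0983)/(2πk) = 0.1215/(2π·182) = 1.063×10^-4 m·K/W
  R'_mineral wool = ln(0.191/0.111)/(2πk) = 0.5427/(2π·0.0461) = 1.874 m·K/W
  R'_conv,out = 1/(2πr h) = 1/(2π·0.191·11.0) = 0.07575 m·K/W
ΣR = 0.003638 + 1.063×10^-4 + 1.874 + 0.07575 = 1.953 m·K/W
Q' = ΔT/ΣR = (537 K − 302.6 K)/1.953 = 120 W/m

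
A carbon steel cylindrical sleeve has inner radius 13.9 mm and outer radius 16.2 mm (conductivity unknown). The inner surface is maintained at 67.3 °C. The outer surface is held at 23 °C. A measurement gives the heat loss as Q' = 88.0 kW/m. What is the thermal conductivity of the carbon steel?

k = 48.4 W/m·K

ΣR = ΔT/Q' = |67.3 − 23|/88000 = 5.034×10^-4 m·K/W
ln(r₂/r₁)/(2πk) = 5.034×10^-4 ⇒ k = 0.1531/(2π·5.034×10^-4) = 48.4 W/m·K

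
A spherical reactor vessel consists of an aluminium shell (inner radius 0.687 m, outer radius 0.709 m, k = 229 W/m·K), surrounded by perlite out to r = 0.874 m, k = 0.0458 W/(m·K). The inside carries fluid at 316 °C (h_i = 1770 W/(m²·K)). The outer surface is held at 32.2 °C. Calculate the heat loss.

Q = 613 W

Series thermal resistances, inner to outer:
  R_conv,in = 1/(4πr²h) = 1/(4π·0.687²·1770) = 9.526×10^-5 K/W
  R_aluminium = (1/0.687 − 1/0.709)/(4πk) = 0.04517/(4π·229) = 1.570×10^-5 K/W
  R_perlite = (1/0.709 − 1/0.874)/(4πk) = 0.2663/(4π·0.0458) = 0.4626 K/W
ΣR = 9.526×10^-5 + 1.570×10^-5 + 0.4626 = 0.4627 K/W
Q = ΔT/ΣR = (316 °C − 32.2 °C)/0.4627 = 613 W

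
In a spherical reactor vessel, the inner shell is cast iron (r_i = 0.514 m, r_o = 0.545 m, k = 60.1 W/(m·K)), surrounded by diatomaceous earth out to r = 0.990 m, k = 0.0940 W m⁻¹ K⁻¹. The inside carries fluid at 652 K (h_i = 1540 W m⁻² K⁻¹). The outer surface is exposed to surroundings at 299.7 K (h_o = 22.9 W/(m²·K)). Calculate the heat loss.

Resistance network (inner→outer):
  R_conv,in = 1/(4πr²h) = 1/(4π·0.514²·1540) = 1.956×10^-4 K/W
  R_cast iron = (1/0.514 − 1/0.545)/(4πk) = 0.1107/(4π·60.1) = 1.465×10^-4 K/W
  R_diatomaceous earth = (1/0.545 − 1/0.990)/(4πk) = 0.8248/(4π·0.0940) = 0.6982 K/W
  R_conv,out = 1/(4πr²h) = 1/(4π·0.990²·22.9) = 0.003546 K/W
ΣR = 1.956×10^-4 + 1.465×10^-4 + 0.6982 + 0.003546 = 0.7021 K/W
Q = ΔT/ΣR = (652 K − 299.7 K)/0.7021 = 502 W

Q = 502 W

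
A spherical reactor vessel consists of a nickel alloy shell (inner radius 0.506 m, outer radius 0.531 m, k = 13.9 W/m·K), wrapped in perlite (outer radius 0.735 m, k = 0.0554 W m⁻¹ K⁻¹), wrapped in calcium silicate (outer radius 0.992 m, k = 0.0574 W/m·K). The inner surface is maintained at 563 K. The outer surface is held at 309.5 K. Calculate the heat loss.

Resistance network (inner→outer):
  R_nickel alloy = (1/0.506 − 1/0.531)/(4πk) = 0.09305/(4π·13.9) = 5.327×10^-4 K/W
  R_perlite = (1/0.531 − 1/0.735)/(4πk) = 0.5227/(4π·0.0554) = 0.7508 K/W
  R_calcium silicate = (1/0.735 − 1/0.992)/(4πk) = 0.3525/(4π·0.0574) = 0.4887 K/W
ΣR = 5.327×10^-4 + 0.7508 + 0.4887 = 1.240 K/W
Q = ΔT/ΣR = (563 K − 309.5 K)/1.240 = 204 W

Q = 204 W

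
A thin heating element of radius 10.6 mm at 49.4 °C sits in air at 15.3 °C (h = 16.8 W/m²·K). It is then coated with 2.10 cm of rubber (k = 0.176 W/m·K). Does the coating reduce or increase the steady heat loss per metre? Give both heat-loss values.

Critical radius for a cylinder: r_cr = k/h = 0.0105 m = 1.05 cm.
Outer radius after coating: r₂ = 0.0106 + 0.0210 = 0.0316 m.
Since r₁ ≥ r_cr, any added insulation reduces the heat loss.
Bare: R = 1/(2πr₁h) = 0.8937 m·K/W; Q = 34.1/0.8937 = 38.2 W/m.
Coated: R = R_cond + R_conv = 1.288 m·K/W; Q = 34.1/1.288 = 26.5 W/m.

reduces: 38.2 → 26.5 W/m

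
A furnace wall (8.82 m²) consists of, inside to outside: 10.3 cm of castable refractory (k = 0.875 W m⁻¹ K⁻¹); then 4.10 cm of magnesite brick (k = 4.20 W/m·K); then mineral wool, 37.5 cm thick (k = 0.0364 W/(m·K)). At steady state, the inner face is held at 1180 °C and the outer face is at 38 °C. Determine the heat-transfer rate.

Q = 966 W

Treat each layer as a resistance in series:
  R_castable refractory = L/(kA) = 0.103/(0.875·8.82) = 0.01335 K/W
  R_magnesite brick = L/(kA) = 0.0410/(4.20·8.82) = 0.001107 K/W
  R_mineral wool = L/(kA) = 0.375/(0.0364·8.82) = 1.168 K/W
ΣR = 0.01335 + 0.001107 + 1.168 = 1.182 K/W
Q = ΔT/ΣR = (1180 °C − 38 °C)/1.182 = 966 W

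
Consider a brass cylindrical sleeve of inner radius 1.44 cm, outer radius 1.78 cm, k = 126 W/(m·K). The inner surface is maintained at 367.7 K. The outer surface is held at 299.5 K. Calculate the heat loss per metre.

Q' = 255 kW/m

Q' = 2πk·ΔT/ln(r₂/r₁) = 2π × 126 × 68.2 / ln(0.0178/0.0144) = 2.55×10^5 W/m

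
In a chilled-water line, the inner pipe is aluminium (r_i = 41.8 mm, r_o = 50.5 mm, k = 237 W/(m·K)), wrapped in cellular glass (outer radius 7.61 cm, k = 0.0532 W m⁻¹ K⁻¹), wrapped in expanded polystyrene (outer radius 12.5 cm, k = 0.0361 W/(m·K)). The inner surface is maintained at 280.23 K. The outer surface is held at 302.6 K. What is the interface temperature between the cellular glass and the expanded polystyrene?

Treat each layer as a resistance in series:
  R'_aluminium = ln(0.0505/0.0418)/(2πk) = 0.1891/(2π·237) = 1.270×10^-4 m·K/W
  R'_cellular glass = ln(0.0761/0.0505)/(2πk) = 0.4101/(2π·0.0532) = 1.227 m·K/W
  R'_expanded polystyrene = ln(0.125/0.0761)/(2πk) = 0.4963/(2π·0.0361) = 2.188 m·K/W
ΣR = 1.270×10^-4 + 1.227 + 2.188 = 3.415 m·K/W
Q' = ΔT/ΣR = (280.23 K − 302.6 K)/3.415 = -6.551 W/m
From the inner boundary to the cellular glass/expanded polystyrene interface, ΣR_partial = 1.227 m·K/W.
T_interface = T_in − Q'·ΣR_partial = 280.23 K − (-6.551)(1.227) = 288.3 K

T = 288.3 K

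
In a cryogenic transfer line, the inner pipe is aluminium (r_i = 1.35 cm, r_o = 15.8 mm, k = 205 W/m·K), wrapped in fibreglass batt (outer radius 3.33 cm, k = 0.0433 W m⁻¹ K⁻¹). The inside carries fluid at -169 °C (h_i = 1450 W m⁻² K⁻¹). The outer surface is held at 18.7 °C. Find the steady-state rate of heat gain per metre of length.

Resistance network (inner→outer):
  R'_conv,in = 1/(2πr h) = 1/(2π·0.0135·1450) = 0.008131 m·K/W
  R'_aluminium = ln(0.0158/0.0135)/(2πk) = 0.1573/(2π·205) = 1.221×10^-4 m·K/W
  R'_fibreglass batt = ln(0.0333/0.0158)/(2πk) = 0.7455/(2π·0.0433) = 2.740 m·K/W
ΣR = 0.008131 + 1.221×10^-4 + 2.740 = 2.748 m·K/W
Q' = ΔT/ΣR = (-169 °C − 18.7 °C)/2.748 = -68.3 W/m
(Negative Q' ⇒ heat flows inward; heat gain = 68.3 W/m.)

Q' = 68.3 W/m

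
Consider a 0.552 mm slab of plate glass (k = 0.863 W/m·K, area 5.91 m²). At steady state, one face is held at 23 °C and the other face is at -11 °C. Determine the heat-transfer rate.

Q = 314 kW

Q = kA·ΔT/L = 0.863 × 5.91 × |23 °C − -11 °C| / 5.52×10^-4 = 3.14×10^5 W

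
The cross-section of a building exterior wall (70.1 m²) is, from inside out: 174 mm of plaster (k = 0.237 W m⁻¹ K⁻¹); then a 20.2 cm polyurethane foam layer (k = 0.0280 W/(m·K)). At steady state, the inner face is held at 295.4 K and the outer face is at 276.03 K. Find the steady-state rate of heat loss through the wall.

Q = 171 W

Treat each layer as a resistance in series:
  R_plaster = L/(kA) = 0.174/(0.237·70.1) = 0.01047 K/W
  R_polyurethane foam = L/(kA) = 0.202/(0.0280·70.1) = 0.1029 K/W
ΣR = 0.01047 + 0.1029 = 0.1134 K/W
Q = ΔT/ΣR = (295.4 K − 276.03 K)/0.1134 = 171 W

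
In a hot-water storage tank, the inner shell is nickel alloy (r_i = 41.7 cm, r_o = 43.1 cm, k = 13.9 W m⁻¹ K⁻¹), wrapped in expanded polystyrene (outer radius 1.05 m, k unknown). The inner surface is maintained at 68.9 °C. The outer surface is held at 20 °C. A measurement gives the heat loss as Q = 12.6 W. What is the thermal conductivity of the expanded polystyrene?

k = 0.0280 W/m·K

ΣR = ΔT/Q = |68.9 − 20|/12.6 = 3.881 K/W
Known resistances:
  R_nickel alloy = (1/0.417 − 1/0.431)/(4πk) = 0.07790/(4π·13.9) = 4.460×10^-4 K/W
R_expanded polystyrene = ΣR − ΣR_known = 3.881 − 4.460×10^-4 = 3.881 K/W
(1/r₁−1/r₂)/(4πk) = 3.881 ⇒ k = 1.368/(4π·3.881) = 0.0280 W/m·K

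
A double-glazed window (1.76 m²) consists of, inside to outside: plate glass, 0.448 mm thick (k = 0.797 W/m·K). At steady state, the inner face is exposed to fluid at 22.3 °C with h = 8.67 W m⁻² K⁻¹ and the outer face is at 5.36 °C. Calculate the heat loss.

Treat each layer as a resistance in series:
  R_conv,in = 1/(hA) = 1/(8.67·1.76) = 0.06553 K/W
  R_plate glass = L/(kA) = 4.48×10^-4/(0.797·1.76) = 3.194×10^-4 K/W
ΣR = 0.06553 + 3.194×10^-4 = 0.06585 K/W
Q = ΔT/ΣR = (22.3 °C − 5.36 °C)/0.06585 = 257 W

Q = 257 W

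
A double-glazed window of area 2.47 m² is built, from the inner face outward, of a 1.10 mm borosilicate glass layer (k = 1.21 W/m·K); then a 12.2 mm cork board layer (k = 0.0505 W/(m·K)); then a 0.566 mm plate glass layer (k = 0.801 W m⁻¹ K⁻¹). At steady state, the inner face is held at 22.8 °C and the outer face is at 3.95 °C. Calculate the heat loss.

Treat each layer as a resistance in series:
  R_borosilicate glass = L/(kA) = 0.00110/(1.21·2.47) = 3.681×10^-4 K/W
  R_cork board = L/(kA) = 0.0122/(0.0505·2.47) = 0.09781 K/W
  R_plate glass = L/(kA) = 5.66×10^-4/(0.801·2.47) = 2.861×10^-4 K/W
ΣR = 3.681×10^-4 + 0.09781 + 2.861×10^-4 = 0.09846 K/W
Q = ΔT/ΣR = (22.8 °C − 3.95 °C)/0.09846 = 191 W

Q = 191 W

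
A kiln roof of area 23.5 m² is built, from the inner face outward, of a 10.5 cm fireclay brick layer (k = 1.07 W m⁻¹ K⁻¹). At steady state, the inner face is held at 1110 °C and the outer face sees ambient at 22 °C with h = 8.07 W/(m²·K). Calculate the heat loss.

Q = 1.15×10^5 W

Series thermal resistances, inner to outer:
  R_fireclay brick = L/(kA) = 0.105/(1.07·23.5) = 0.004176 K/W
  R_conv,out = 1/(hA) = 1/(8.07·23.5) = 0.005273 K/W
ΣR = 0.004176 + 0.005273 = 0.009449 K/W
Q = ΔT/ΣR = (1110 °C − 22 °C)/0.009449 = 1.15×10^5 W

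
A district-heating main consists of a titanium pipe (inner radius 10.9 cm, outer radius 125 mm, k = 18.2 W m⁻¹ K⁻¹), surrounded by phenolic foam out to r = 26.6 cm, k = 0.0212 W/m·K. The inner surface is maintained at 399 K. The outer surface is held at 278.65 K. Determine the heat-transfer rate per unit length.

Series thermal resistances, inner to outer:
  R'_titanium = ln(0.125/0.109)/(2πk) = 0.1370/(2π·18.2) = 0.001198 m·K/W
  R'_phenolic foam = ln(0.266/0.125)/(2πk) = 0.7552/(2π·0.0212) = 5.669 m·K/W
ΣR = 0.001198 + 5.669 = 5.670 m·K/W
Q' = ΔT/ΣR = (399 K − 278.65 K)/5.670 = 21.2 W/m

Q' = 21.2 W/m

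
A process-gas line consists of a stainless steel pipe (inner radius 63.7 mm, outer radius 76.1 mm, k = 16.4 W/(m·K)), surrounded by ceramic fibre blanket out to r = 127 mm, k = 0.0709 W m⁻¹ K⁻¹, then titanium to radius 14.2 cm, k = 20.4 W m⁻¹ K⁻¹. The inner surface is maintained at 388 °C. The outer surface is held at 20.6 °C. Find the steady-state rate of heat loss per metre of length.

Q' = 319 W/m

Treat each layer as a resistance in series:
  R'_stainless steel = ln(0.0761/0.0637)/(2πk) = 0.1779/(2π·16.4) = 0.001726 m·K/W
  R'_ceramic fibre blanket = ln(0.127/0.0761)/(2πk) = 0.5121/(2π·0.0709) = 1.150 m·K/W
  R'_titanium = ln(0.142/0.127)/(2πk) = 0.1116/(2π·20.4) = 8.710×10^-4 m·K/W
ΣR = 0.001726 + 1.150 + 8.710×10^-4 = 1.153 m·K/W
Q' = ΔT/ΣR = (388 °C − 20.6 °C)/1.153 = 319 W/m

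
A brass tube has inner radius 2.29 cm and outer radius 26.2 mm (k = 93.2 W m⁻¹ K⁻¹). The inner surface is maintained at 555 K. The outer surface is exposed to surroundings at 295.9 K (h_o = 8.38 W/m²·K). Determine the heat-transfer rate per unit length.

Q' = 357 W/m

Series thermal resistances, inner to outer:
  R'_brass = ln(0.0262/0.0229)/(2πk) = 0.1346/(2π·93.2) = 2.299×10^-4 m·K/W
  R'_conv,out = 1/(2πr h) = 1/(2π·0.0262·8.38) = 0.7249 m·K/W
ΣR = 2.299×10^-4 + 0.7249 = 0.7251 m·K/W
Q' = ΔT/ΣR = (555 K − 295.9 K)/0.7251 = 357 W/m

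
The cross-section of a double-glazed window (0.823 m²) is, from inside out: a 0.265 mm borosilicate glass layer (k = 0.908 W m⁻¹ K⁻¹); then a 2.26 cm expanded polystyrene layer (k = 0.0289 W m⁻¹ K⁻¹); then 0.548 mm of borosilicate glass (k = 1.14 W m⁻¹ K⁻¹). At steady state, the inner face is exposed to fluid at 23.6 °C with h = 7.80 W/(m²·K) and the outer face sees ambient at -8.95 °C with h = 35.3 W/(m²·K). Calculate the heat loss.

Series thermal resistances, inner to outer:
  R_conv,in = 1/(hA) = 1/(7.80·0.823) = 0.1558 K/W
  R_borosilicate glass = L/(kA) = 2.65×10^-4/(0.908·0.823) = 3.546×10^-4 K/W
  R_expanded polystyrene = L/(kA) = 0.0226/(0.0289·0.823) = 0.9502 K/W
  R_borosilicate glass = L/(kA) = 5.48×10^-4/(1.14·0.823) = 5.841×10^-4 K/W
  R_conv,out = 1/(hA) = 1/(35.3·0.823) = 0.03442 K/W
ΣR = 0.1558 + 3.546×10^-4 + 0.9502 + 5.841×10^-4 + 0.03442 = 1.141 K/W
Q = ΔT/ΣR = (23.6 °C − -8.95 °C)/1.141 = 28.5 W

Q = 28.5 W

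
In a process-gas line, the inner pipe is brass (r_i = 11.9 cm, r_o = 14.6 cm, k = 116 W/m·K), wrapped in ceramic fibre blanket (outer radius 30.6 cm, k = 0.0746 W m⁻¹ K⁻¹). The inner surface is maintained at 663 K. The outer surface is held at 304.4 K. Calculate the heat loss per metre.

Q' = 227 W/m

Resistance network (inner→outer):
  R'_brass = ln(0.146/0.119)/(2πk) = 0.2045/(2π·116) = 2.806×10^-4 m·K/W
  R'_ceramic fibre blanket = ln(0.306/0.146)/(2πk) = 0.7400/(2π·0.0746) = 1.579 m·K/W
ΣR = 2.806×10^-4 + 1.579 = 1.579 m·K/W
Q' = ΔT/ΣR = (663 K − 304.4 K)/1.579 = 227 W/m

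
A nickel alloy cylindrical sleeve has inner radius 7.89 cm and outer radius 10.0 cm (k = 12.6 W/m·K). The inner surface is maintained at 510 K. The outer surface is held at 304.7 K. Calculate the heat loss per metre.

Q' = 68.6 kW/m

Q' = 2πk·ΔT/ln(r₂/r₁) = 2π × 12.6 × 205.3 / ln(0.100/0.0789) = 68600 W/m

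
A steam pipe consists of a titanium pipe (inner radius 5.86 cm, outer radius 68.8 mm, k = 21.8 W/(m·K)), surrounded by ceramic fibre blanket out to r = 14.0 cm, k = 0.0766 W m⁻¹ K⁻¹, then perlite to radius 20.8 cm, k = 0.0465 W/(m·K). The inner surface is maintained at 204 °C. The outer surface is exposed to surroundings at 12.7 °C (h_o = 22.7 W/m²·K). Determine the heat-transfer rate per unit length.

Resistance network (inner→outer):
  R'_titanium = ln(0.0688/0.0586)/(2πk) = 0.1605/(2π·21.8) = 0.001172 m·K/W
  R'_ceramic fibre blanket = ln(0.140/0.0688)/(2πk) = 0.7104/(2π·0.0766) = 1.476 m·K/W
  R'_perlite = ln(0.208/0.140)/(2πk) = 0.3959/(2π·0.0465) = 1.355 m·K/W
  R'_conv,out = 1/(2πr h) = 1/(2π·0.208·22.7) = 0.03371 m·K/W
ΣR = 0.001172 + 1.476 + 1.355 + 0.03371 = 2.866 m·K/W
Q' = ΔT/ΣR = (204 °C − 12.7 °C)/2.866 = 66.7 W/m

Q' = 66.7 W/m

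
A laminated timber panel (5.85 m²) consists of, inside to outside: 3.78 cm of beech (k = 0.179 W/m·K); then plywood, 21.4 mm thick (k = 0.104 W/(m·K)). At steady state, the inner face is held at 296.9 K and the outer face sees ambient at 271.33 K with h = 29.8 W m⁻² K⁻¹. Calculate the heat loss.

Q = 332 W

Series thermal resistances, inner to outer:
  R_beech = L/(kA) = 0.0378/(0.179·5.85) = 0.03610 K/W
  R_plywood = L/(kA) = 0.0214/(0.104·5.85) = 0.03517 K/W
  R_conv,out = 1/(hA) = 1/(29.8·5.85) = 0.005736 K/W
ΣR = 0.03610 + 0.03517 + 0.005736 = 0.07701 K/W
Q = ΔT/ΣR = (296.9 K − 271.33 K)/0.07701 = 332 W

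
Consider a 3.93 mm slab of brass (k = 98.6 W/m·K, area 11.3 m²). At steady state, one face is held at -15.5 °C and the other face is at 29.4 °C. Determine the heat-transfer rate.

Q = 12700 kW

Q = kA·ΔT/L = 98.6 × 11.3 × |-15.5 °C − 29.4 °C| / 0.00393 = 1.27×10^7 W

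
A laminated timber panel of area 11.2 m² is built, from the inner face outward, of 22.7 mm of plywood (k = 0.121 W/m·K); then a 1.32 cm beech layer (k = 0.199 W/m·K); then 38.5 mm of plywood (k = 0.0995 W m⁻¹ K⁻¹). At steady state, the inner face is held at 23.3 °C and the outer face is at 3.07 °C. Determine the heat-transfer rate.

Resistance network (inner→outer):
  R_plywood = L/(kA) = 0.0227/(0.121·11.2) = 0.01675 K/W
  R_beech = L/(kA) = 0.0132/(0.199·11.2) = 0.005922 K/W
  R_plywood = L/(kA) = 0.0385/(0.0995·11.2) = 0.03455 K/W
ΣR = 0.01675 + 0.005922 + 0.03455 = 0.05722 K/W
Q = ΔT/ΣR = (23.3 °C − 3.07 °C)/0.05722 = 354 W

Q = 354 W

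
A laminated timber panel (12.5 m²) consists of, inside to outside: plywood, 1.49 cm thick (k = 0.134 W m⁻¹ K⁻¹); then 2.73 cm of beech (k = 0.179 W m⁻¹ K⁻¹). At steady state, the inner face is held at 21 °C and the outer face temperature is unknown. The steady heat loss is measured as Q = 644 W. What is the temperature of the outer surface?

Series resistances:
  R_plywood = L/(kA) = 0.0149/(0.134·12.5) = 0.008896 K/W
  R_beech = L/(kA) = 0.0273/(0.179·12.5) = 0.01220 K/W
ΣR = 0.02110 K/W
ΔT = Q·ΣR = 644 × 0.02110 = 13.59 K
Heat flows outward, so T_out = T_in − ΔT = 21 − 13.59 = 7.41 °C

T_out = 7.41 °C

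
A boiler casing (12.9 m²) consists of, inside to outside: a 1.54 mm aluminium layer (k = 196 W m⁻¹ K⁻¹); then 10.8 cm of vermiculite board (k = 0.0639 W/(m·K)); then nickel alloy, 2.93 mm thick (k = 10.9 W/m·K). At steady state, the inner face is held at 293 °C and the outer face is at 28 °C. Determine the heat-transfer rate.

Treat each layer as a resistance in series:
  R_aluminium = L/(kA) = 0.00154/(196·12.9) = 6.091×10^-7 K/W
  R_vermiculite board = L/(kA) = 0.108/(0.0639·12.9) = 0.1310 K/W
  R_nickel alloy = L/(kA) = 0.00293/(10.9·12.9) = 2.084×10^-5 K/W
ΣR = 6.091×10^-7 + 0.1310 + 2.084×10^-5 = 0.1310 K/W
Q = ΔT/ΣR = (293 °C − 28 °C)/0.1310 = 2020 W

Q = 2020 W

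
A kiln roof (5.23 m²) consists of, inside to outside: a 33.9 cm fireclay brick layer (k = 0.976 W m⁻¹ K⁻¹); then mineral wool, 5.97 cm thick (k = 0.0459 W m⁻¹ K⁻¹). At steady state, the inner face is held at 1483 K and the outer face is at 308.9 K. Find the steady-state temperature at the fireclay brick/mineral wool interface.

T = 1236 K

Resistance network (inner→outer):
  R_fireclay brick = L/(kA) = 0.339/(0.976·5.23) = 0.06641 K/W
  R_mineral wool = L/(kA) = 0.0597/(0.0459·5.23) = 0.2487 K/W
ΣR = 0.06641 + 0.2487 = 0.3151 K/W
Q = ΔT/ΣR = (1483 K − 308.9 K)/0.3151 = 3726 W
From the inner boundary to the fireclay brick/mineral wool interface, ΣR_partial = 0.06641 K/W.
T_interface = T_in − Q·ΣR_partial = 1483 K − (3726)(0.06641) = 1236 K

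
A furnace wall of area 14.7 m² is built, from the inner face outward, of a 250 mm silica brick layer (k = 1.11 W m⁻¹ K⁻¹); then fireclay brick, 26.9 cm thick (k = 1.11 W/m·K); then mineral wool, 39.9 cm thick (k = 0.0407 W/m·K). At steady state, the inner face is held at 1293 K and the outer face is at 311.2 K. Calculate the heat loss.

Q = 1410 W

Series thermal resistances, inner to outer:
  R_silica brick = L/(kA) = 0.250/(1.11·14.7) = 0.01532 K/W
  R_fireclay brick = L/(kA) = 0.269/(1.11·14.7) = 0.01649 K/W
  R_mineral wool = L/(kA) = 0.399/(0.0407·14.7) = 0.6669 K/W
ΣR = 0.01532 + 0.01649 + 0.6669 = 0.6987 K/W
Q = ΔT/ΣR = (1293 K − 311.2 K)/0.6987 = 1410 W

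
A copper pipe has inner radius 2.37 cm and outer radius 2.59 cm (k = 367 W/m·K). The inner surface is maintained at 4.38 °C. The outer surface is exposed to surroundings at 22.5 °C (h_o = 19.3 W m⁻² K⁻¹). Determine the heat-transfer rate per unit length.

Q' = 56.9 W/m

Treat each layer as a resistance in series:
  R'_copper = ln(0.0259/0.0237)/(2πk) = 0.08877/(2π·367) = 3.850×10^-5 m·K/W
  R'_conv,out = 1/(2πr h) = 1/(2π·0.0259·19.3) = 0.3184 m·K/W
ΣR = 3.850×10^-5 + 0.3184 = 0.3184 m·K/W
Q' = ΔT/ΣR = (4.38 °C − 22.5 °C)/0.3184 = -56.9 W/m
(Negative Q' ⇒ heat flows inward; heat gain = 56.9 W/m.)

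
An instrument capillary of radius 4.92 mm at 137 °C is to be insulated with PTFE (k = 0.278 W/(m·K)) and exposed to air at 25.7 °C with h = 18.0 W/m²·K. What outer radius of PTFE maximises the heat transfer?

r_cr = 1.54 cm

For a cylinder, r_cr = k_ins/h = 0.278/18.0 = 0.0154 m = 1.54 cm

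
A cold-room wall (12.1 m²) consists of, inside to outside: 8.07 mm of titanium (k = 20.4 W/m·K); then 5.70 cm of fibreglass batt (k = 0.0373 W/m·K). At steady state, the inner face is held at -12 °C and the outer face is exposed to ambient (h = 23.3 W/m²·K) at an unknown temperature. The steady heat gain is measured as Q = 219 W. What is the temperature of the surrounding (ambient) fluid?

Sum the resistances:
  R_titanium = L/(kA) = 0.00807/(20.4·12.1) = 3.269×10^-5 K/W
  R_fibreglass batt = L/(kA) = 0.0570/(0.0373·12.1) = 0.1263 K/W
  R_conv,out = 1/(hA) = 1/(23.3·12.1) = 0.003547 K/W
ΣR = 0.1299 K/W
ΔT = Q·ΣR = 219 × 0.1299 = 28.45 K
Heat flows inward, so T_out = T_in + ΔT = -12 + 28.45 = 16.4 °C

T_out = 16.4 °C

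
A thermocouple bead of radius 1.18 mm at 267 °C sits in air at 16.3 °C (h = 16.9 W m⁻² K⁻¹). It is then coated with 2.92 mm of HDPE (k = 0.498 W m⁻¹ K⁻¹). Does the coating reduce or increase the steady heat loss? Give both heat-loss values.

Critical radius for a sphere: r_cr = 2k/h = 0.0589 m = 5.89 cm.
Outer radius after coating: r₂ = 0.00118 + 0.00292 = 0.00410 m.
Since r₁ < r_cr and r₂ ≤ r_cr, the coating moves toward the maximum at r_cr — heat loss rises.
Bare: R = 1/(4πr₁²h) = 3382 K/W; Q = 250.7/3382 = 0.0741 W.
Coated: R = R_cond + R_conv = 376.6 K/W; Q = 250.7/376.6 = 0.666 W.

increases: 0.0741 → 0.666 W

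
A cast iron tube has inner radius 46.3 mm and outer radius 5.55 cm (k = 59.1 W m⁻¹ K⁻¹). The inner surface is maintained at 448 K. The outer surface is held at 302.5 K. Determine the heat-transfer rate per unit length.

Q' = 2πk·ΔT/ln(r₂/r₁) = 2π × 59.1 × 145.5 / ln(0.0555/0.0463) = 2.98×10^5 W/m

Q' = 2.98×10^5 W/m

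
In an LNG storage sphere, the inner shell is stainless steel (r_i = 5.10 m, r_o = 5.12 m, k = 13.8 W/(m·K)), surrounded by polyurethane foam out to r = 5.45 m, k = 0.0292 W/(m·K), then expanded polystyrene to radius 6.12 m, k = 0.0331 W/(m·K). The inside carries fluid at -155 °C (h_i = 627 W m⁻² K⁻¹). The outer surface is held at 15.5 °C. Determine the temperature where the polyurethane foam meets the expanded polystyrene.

Resistance network (inner→outer):
  R_conv,in = 1/(4πr²h) = 1/(4π·5.10²·627) = 4.880×10^-6 K/W
  R_stainless steel = (1/5.10 − 1/5.12)/(4πk) = 7.659×10^-4/(4π·13.8) = 4.417×10^-6 K/W
  R_polyurethane foam = (1/5.12 − 1/5.45)/(4πk) = 0.01183/(4π·0.0292) = 0.03223 K/W
  R_expanded polystyrene = (1/5.45 − 1/6.12)/(4πk) = 0.02009/(4π·0.0331) = 0.04829 K/W
ΣR = 4.880×10^-6 + 4.417×10^-6 + 0.03223 + 0.04829 = 0.08053 K/W
Q = ΔT/ΣR = (-155 °C − 15.5 °C)/0.08053 = -2117 W
From the inner boundary to the polyurethane foam/expanded polystyrene interface, ΣR_partial = 0.03224 K/W.
T_interface = T_in − Q·ΣR_partial = -155 °C − (-2117)(0.03224) = -86.7 °C

T = -86.7 °C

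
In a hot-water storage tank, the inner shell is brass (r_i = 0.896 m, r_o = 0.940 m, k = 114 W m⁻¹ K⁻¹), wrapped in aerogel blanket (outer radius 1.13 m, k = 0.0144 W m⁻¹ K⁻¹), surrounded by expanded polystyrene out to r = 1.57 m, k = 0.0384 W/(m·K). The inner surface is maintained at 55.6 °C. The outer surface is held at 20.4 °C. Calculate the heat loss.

Resistance network (inner→outer):
  R_brass = (1/0.896 − 1/0.940)/(4πk) = 0.05224/(4π·114) = 3.647×10^-5 K/W
  R_aerogel blanket = (1/0.940 − 1/1.13)/(4πk) = 0.1789/(4π·0.0144) = 0.9885 K/W
  R_expanded polystyrene = (1/1.13 − 1/1.57)/(4πk) = 0.2480/(4π·0.0384) = 0.5140 K/W
ΣR = 3.647×10^-5 + 0.9885 + 0.5140 = 1.503 K/W
Q = ΔT/ΣR = (55.6 °C − 20.4 °C)/1.503 = 23.4 W

Q = 23.4 W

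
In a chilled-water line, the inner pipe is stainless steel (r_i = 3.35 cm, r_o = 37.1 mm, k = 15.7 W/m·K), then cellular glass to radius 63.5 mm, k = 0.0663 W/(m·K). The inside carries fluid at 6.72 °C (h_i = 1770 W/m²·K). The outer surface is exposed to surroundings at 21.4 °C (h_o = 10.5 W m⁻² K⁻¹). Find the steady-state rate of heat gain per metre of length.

Treat each layer as a resistance in series:
  R'_conv,in = 1/(2πr h) = 1/(2π·0.0335·1770) = 0.002684 m·K/W
  R'_stainless steel = ln(0.0371/0.0335)/(2πk) = 0.1021/(2π·15.7) = 0.001035 m·K/W
  R'_cellular glass = ln(0.0635/0.0371)/(2πk) = 0.5374/(2π·0.0663) = 1.290 m·K/W
  R'_conv,out = 1/(2πr h) = 1/(2π·0.0635·10.5) = 0.2387 m·K/W
ΣR = 0.002684 + 0.001035 + 1.290 + 0.2387 = 1.532 m·K/W
Q' = ΔT/ΣR = (6.72 °C − 21.4 °C)/1.532 = -9.58 W/m
(Negative Q' ⇒ heat flows inward; heat gain = 9.58 W/m.)

Q' = 9.58 W/m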